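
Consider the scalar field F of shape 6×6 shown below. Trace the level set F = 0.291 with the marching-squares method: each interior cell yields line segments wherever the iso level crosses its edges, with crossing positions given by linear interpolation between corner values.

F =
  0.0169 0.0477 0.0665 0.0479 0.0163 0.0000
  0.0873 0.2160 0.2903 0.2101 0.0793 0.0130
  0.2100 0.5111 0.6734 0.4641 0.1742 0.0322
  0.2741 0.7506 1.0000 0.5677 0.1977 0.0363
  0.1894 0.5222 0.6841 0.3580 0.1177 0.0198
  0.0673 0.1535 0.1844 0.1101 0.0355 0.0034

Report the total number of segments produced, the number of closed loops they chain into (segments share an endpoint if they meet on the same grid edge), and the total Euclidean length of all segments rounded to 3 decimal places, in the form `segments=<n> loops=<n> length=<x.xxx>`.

cell (1,0): code 0100 → (1.254,1.000)–(2.000,0.269)
cell (1,1): code 1100 → (1.002,2.000)–(1.254,1.000)
cell (1,2): code 1100 → (1.319,3.000)–(1.002,2.000)
cell (1,3): code 1000 → (2.000,3.597)–(1.319,3.000)
cell (2,0): code 0110 → (2.000,0.269)–(3.000,0.035)
cell (2,3): code 1001 → (3.000,3.748)–(2.000,3.597)
cell (3,0): code 0110 → (3.000,0.035)–(4.000,0.305)
cell (3,3): code 1001 → (4.000,3.279)–(3.000,3.748)
cell (4,0): code 0010 → (4.000,0.305)–(4.627,1.000)
cell (4,1): code 0011 → (4.627,1.000)–(4.787,2.000)
cell (4,2): code 0011 → (4.787,2.000)–(4.270,3.000)
cell (4,3): code 0001 → (4.270,3.000)–(4.000,3.279)
total: 12 segments, chained into 1 closed loop(s), length Σ = 11.671484

segments=12 loops=1 length=11.671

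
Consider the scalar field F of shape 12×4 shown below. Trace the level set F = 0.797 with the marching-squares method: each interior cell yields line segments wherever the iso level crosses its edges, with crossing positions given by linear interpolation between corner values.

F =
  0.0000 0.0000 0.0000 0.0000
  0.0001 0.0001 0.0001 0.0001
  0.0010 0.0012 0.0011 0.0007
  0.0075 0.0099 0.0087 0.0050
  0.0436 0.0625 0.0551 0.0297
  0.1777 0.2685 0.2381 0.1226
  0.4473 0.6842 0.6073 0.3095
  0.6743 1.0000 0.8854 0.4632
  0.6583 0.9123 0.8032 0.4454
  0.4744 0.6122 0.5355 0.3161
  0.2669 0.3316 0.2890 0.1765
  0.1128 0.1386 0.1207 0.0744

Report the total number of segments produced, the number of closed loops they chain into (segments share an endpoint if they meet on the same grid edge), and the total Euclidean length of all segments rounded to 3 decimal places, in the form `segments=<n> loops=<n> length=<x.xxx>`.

segments=8 loops=1 length=6.047

cell (6,0): code 0100 → (6.357,1.000)–(7.000,0.377)
cell (6,1): code 1100 → (6.682,2.000)–(6.357,1.000)
cell (6,2): code 1000 → (7.000,2.209)–(6.682,2.000)
cell (7,0): code 0110 → (7.000,0.377)–(8.000,0.546)
cell (7,2): code 1001 → (8.000,2.017)–(7.000,2.209)
cell (8,0): code 0010 → (8.000,0.546)–(8.384,1.000)
cell (8,1): code 0011 → (8.384,1.000)–(8.023,2.000)
cell (8,2): code 0001 → (8.023,2.000)–(8.000,2.017)
total: 8 segments, chained into 1 closed loop(s), length Σ = 6.046787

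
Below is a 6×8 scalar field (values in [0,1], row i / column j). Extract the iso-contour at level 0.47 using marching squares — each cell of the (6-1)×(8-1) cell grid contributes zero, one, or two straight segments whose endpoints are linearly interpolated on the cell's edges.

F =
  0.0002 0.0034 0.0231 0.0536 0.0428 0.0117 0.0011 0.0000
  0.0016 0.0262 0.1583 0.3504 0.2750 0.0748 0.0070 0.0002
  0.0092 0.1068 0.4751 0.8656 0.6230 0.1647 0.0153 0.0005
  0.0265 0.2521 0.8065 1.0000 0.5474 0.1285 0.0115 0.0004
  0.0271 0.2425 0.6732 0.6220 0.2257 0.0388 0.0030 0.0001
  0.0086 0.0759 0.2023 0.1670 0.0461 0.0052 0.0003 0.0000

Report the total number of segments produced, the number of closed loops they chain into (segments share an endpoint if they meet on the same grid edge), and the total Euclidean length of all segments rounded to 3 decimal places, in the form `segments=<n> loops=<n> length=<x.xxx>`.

segments=12 loops=1 length=9.494

cell (1,1): code 0100 → (1.984,2.000)–(2.000,1.986)
cell (1,2): code 1100 → (1.232,3.000)–(1.984,2.000)
cell (1,3): code 1100 → (1.560,4.000)–(1.232,3.000)
cell (1,4): code 1000 → (2.000,4.334)–(1.560,4.000)
cell (2,1): code 0110 → (2.000,1.986)–(3.000,1.393)
cell (2,4): code 1001 → (3.000,4.185)–(2.000,4.334)
cell (3,1): code 0110 → (3.000,1.393)–(4.000,1.528)
cell (3,3): code 1011 → (4.000,3.384)–(3.241,4.000)
cell (3,4): code 0001 → (3.241,4.000)–(3.000,4.185)
cell (4,1): code 0010 → (4.000,1.528)–(4.432,2.000)
cell (4,2): code 0011 → (4.432,2.000)–(4.334,3.000)
cell (4,3): code 0001 → (4.334,3.000)–(4.000,3.384)
total: 12 segments, chained into 1 closed loop(s), length Σ = 9.493830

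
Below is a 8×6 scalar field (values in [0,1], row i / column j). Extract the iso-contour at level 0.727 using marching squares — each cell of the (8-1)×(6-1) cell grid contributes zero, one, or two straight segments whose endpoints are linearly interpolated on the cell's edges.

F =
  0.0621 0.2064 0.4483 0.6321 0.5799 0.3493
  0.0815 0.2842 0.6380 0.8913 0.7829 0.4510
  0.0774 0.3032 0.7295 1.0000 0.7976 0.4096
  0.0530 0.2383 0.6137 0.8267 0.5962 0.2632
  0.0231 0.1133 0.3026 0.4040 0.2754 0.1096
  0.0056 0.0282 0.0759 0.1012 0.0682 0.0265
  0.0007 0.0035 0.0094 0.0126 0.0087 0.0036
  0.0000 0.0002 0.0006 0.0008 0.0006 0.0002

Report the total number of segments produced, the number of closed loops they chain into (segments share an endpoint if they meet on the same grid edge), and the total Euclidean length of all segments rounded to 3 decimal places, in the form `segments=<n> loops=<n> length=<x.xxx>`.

cell (0,2): code 0100 → (0.366,3.000)–(1.000,2.351)
cell (0,3): code 1100 → (0.725,4.000)–(0.366,3.000)
cell (0,4): code 1000 → (1.000,4.168)–(0.725,4.000)
cell (1,1): code 0100 → (1.973,2.000)–(2.000,1.994)
cell (1,2): code 1110 → (1.000,2.351)–(1.973,2.000)
cell (1,4): code 1001 → (2.000,4.182)–(1.000,4.168)
cell (2,1): code 0010 → (2.000,1.994)–(2.022,2.000)
cell (2,2): code 0111 → (2.022,2.000)–(3.000,2.532)
cell (2,3): code 1011 → (3.000,3.433)–(2.351,4.000)
cell (2,4): code 0001 → (2.351,4.000)–(2.000,4.182)
cell (3,2): code 0010 → (3.000,2.532)–(3.236,3.000)
cell (3,3): code 0001 → (3.236,3.000)–(3.000,3.433)
total: 12 segments, chained into 1 closed loop(s), length Σ = 7.764514

segments=12 loops=1 length=7.765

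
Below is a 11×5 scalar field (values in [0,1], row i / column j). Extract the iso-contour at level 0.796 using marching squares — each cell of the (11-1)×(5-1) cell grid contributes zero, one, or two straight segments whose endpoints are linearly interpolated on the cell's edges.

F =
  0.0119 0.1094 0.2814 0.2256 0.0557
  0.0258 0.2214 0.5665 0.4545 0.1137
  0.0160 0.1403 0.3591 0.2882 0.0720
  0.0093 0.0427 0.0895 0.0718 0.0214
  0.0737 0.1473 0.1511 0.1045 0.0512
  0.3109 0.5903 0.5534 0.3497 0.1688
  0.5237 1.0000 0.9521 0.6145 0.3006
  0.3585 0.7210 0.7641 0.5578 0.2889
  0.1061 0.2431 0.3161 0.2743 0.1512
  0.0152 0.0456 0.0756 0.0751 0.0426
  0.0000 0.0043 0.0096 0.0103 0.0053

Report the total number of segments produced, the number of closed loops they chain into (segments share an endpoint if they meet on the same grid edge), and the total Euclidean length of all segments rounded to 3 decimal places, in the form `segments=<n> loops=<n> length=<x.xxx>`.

cell (5,0): code 0100 → (5.502,1.000)–(6.000,0.572)
cell (5,1): code 1100 → (5.608,2.000)–(5.502,1.000)
cell (5,2): code 1000 → (6.000,2.462)–(5.608,2.000)
cell (6,0): code 0010 → (6.000,0.572)–(6.731,1.000)
cell (6,1): code 0011 → (6.731,1.000)–(6.830,2.000)
cell (6,2): code 0001 → (6.830,2.000)–(6.000,2.462)
total: 6 segments, chained into 1 closed loop(s), length Σ = 5.070985

segments=6 loops=1 length=5.071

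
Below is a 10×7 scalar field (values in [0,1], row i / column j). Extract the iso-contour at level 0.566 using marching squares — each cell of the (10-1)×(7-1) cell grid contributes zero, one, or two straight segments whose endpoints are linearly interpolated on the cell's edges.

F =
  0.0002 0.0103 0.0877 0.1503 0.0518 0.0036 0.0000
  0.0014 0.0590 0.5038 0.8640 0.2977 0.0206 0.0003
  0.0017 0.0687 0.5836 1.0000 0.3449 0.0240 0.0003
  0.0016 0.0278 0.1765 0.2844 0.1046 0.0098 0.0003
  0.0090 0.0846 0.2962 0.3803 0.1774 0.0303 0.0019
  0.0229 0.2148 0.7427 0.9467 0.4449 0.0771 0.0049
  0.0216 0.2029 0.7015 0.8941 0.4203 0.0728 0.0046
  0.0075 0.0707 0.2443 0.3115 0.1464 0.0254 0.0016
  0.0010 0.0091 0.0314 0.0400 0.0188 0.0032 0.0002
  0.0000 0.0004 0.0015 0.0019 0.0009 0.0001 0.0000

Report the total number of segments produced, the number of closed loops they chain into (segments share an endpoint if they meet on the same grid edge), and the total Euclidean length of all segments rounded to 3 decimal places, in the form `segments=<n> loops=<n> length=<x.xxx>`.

cell (0,2): code 0100 → (0.582,3.000)–(1.000,2.173)
cell (0,3): code 1000 → (1.000,3.526)–(0.582,3.000)
cell (1,1): code 0100 → (1.779,2.000)–(2.000,1.966)
cell (1,2): code 1110 → (1.000,2.173)–(1.779,2.000)
cell (1,3): code 1001 → (2.000,3.662)–(1.000,3.526)
cell (2,1): code 0010 → (2.000,1.966)–(2.043,2.000)
cell (2,2): code 0011 → (2.043,2.000)–(2.606,3.000)
cell (2,3): code 0001 → (2.606,3.000)–(2.000,3.662)
cell (4,1): code 0100 → (4.604,2.000)–(5.000,1.665)
cell (4,2): code 1100 → (4.328,3.000)–(4.604,2.000)
cell (4,3): code 1000 → (5.000,3.759)–(4.328,3.000)
cell (5,1): code 0110 → (5.000,1.665)–(6.000,1.728)
cell (5,3): code 1001 → (6.000,3.692)–(5.000,3.759)
cell (6,1): code 0010 → (6.000,1.728)–(6.296,2.000)
cell (6,2): code 0011 → (6.296,2.000)–(6.563,3.000)
cell (6,3): code 0001 → (6.563,3.000)–(6.000,3.692)
total: 16 segments, chained into 2 closed loop(s), length Σ = 12.633468

segments=16 loops=2 length=12.633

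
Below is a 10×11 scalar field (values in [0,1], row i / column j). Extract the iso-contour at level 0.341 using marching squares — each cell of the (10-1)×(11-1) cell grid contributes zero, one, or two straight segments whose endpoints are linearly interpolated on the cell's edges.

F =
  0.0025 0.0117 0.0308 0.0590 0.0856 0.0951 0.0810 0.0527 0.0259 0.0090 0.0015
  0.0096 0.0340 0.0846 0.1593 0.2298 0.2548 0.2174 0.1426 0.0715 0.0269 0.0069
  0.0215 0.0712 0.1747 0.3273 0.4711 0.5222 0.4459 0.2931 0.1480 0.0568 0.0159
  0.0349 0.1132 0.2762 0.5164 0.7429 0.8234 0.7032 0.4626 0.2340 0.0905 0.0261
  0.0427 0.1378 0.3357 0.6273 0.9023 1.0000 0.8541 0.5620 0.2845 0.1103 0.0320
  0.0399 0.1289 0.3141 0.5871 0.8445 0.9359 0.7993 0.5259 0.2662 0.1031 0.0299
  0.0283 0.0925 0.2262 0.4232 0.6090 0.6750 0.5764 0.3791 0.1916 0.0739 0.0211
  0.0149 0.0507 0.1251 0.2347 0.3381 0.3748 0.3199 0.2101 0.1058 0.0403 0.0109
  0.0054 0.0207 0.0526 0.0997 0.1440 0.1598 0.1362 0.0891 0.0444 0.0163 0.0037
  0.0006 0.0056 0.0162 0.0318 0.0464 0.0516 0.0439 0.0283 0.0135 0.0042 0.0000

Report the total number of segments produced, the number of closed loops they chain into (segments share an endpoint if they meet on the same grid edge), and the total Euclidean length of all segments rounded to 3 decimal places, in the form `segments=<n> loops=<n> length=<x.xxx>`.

segments=22 loops=1 length=18.142

cell (1,3): code 0100 → (1.461,4.000)–(2.000,3.095)
cell (1,4): code 1100 → (1.322,5.000)–(1.461,4.000)
cell (1,5): code 1100 → (1.541,6.000)–(1.322,5.000)
cell (1,6): code 1000 → (2.000,6.687)–(1.541,6.000)
cell (2,2): code 0100 → (2.072,3.000)–(3.000,2.270)
cell (2,3): code 1110 → (2.000,3.095)–(2.072,3.000)
cell (2,6): code 1101 → (2.283,7.000)–(2.000,6.687)
cell (2,7): code 1000 → (3.000,7.532)–(2.283,7.000)
cell (3,2): code 0110 → (3.000,2.270)–(4.000,2.018)
cell (3,7): code 1001 → (4.000,7.796)–(3.000,7.532)
cell (4,2): code 0110 → (4.000,2.018)–(5.000,2.099)
cell (4,7): code 1001 → (5.000,7.712)–(4.000,7.796)
cell (5,2): code 0110 → (5.000,2.099)–(6.000,2.583)
cell (5,7): code 1001 → (6.000,7.203)–(5.000,7.712)
cell (6,2): code 0010 → (6.000,2.583)–(6.436,3.000)
cell (6,3): code 0011 → (6.436,3.000)–(6.989,4.000)
cell (6,4): code 0111 → (6.989,4.000)–(7.000,4.079)
cell (6,5): code 1011 → (7.000,5.616)–(6.918,6.000)
cell (6,6): code 0011 → (6.918,6.000)–(6.225,7.000)
cell (6,7): code 0001 → (6.225,7.000)–(6.000,7.203)
cell (7,4): code 0010 → (7.000,4.079)–(7.157,5.000)
cell (7,5): code 0001 → (7.157,5.000)–(7.000,5.616)
total: 22 segments, chained into 1 closed loop(s), length Σ = 18.141563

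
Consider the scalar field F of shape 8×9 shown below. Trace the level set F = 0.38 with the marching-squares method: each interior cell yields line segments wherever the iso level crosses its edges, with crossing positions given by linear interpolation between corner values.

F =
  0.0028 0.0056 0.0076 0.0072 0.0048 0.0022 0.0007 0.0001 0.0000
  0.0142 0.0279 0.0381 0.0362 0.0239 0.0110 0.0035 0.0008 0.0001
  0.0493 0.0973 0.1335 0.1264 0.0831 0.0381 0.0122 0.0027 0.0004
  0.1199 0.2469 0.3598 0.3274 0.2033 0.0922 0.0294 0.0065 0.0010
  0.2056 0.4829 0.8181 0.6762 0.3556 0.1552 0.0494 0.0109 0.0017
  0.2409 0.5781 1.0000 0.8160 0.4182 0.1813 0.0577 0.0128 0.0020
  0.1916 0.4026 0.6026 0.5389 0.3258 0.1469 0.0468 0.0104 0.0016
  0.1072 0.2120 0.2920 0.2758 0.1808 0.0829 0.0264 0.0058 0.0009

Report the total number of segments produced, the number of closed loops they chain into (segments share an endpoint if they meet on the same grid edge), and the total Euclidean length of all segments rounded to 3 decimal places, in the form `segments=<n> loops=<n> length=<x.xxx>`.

segments=14 loops=1 length=11.495

cell (3,0): code 0100 → (3.564,1.000)–(4.000,0.629)
cell (3,1): code 1100 → (3.044,2.000)–(3.564,1.000)
cell (3,2): code 1100 → (3.151,3.000)–(3.044,2.000)
cell (3,3): code 1000 → (4.000,3.924)–(3.151,3.000)
cell (4,0): code 0110 → (4.000,0.629)–(5.000,0.413)
cell (4,3): code 1101 → (4.390,4.000)–(4.000,3.924)
cell (4,4): code 1000 → (5.000,4.161)–(4.390,4.000)
cell (5,0): code 0110 → (5.000,0.413)–(6.000,0.893)
cell (5,3): code 1011 → (6.000,3.746)–(5.413,4.000)
cell (5,4): code 0001 → (5.413,4.000)–(5.000,4.161)
cell (6,0): code 0010 → (6.000,0.893)–(6.119,1.000)
cell (6,1): code 0011 → (6.119,1.000)–(6.717,2.000)
cell (6,2): code 0011 → (6.717,2.000)–(6.604,3.000)
cell (6,3): code 0001 → (6.604,3.000)–(6.000,3.746)
total: 14 segments, chained into 1 closed loop(s), length Σ = 11.495034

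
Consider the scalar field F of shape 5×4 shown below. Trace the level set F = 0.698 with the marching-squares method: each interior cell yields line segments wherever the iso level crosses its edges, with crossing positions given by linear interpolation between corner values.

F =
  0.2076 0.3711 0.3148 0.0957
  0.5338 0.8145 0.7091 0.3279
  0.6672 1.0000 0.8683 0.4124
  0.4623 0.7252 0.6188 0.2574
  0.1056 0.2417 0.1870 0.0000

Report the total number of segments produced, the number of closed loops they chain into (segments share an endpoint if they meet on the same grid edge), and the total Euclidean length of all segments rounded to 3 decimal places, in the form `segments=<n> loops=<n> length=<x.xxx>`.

segments=10 loops=1 length=6.981

cell (0,0): code 0100 → (0.737,1.000)–(1.000,0.585)
cell (0,1): code 1100 → (0.972,2.000)–(0.737,1.000)
cell (0,2): code 1000 → (1.000,2.029)–(0.972,2.000)
cell (1,0): code 0110 → (1.000,0.585)–(2.000,0.093)
cell (1,2): code 1001 → (2.000,2.374)–(1.000,2.029)
cell (2,0): code 0110 → (2.000,0.093)–(3.000,0.897)
cell (2,1): code 1011 → (3.000,1.256)–(2.683,2.000)
cell (2,2): code 0001 → (2.683,2.000)–(2.000,2.374)
cell (3,0): code 0010 → (3.000,0.897)–(3.056,1.000)
cell (3,1): code 0001 → (3.056,1.000)–(3.000,1.256)
total: 10 segments, chained into 1 closed loop(s), length Σ = 6.981137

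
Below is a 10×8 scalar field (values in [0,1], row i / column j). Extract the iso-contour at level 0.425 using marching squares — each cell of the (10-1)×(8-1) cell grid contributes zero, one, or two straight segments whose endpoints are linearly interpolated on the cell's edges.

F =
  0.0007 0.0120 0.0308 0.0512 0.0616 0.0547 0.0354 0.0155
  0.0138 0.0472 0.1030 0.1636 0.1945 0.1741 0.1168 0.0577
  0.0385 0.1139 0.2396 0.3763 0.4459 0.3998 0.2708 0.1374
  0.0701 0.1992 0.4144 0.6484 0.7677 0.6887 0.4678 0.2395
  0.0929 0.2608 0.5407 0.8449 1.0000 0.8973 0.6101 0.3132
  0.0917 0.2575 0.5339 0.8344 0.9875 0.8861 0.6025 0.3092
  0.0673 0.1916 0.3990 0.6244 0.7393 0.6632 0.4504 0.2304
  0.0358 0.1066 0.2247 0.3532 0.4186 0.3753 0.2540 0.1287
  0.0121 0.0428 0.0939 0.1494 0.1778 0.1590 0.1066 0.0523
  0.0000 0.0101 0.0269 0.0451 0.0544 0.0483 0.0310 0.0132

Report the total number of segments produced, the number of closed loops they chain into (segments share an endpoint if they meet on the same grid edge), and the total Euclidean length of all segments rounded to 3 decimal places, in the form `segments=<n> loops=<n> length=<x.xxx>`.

cell (1,3): code 0100 → (1.917,4.000)–(2.000,3.700)
cell (1,4): code 1000 → (2.000,4.453)–(1.917,4.000)
cell (2,2): code 0100 → (2.179,3.000)–(3.000,2.045)
cell (2,3): code 1110 → (2.000,3.700)–(2.179,3.000)
cell (2,4): code 1101 → (2.087,5.000)–(2.000,4.453)
cell (2,5): code 1100 → (2.783,6.000)–(2.087,5.000)
cell (2,6): code 1000 → (3.000,6.187)–(2.783,6.000)
cell (3,1): code 0100 → (3.084,2.000)–(4.000,1.587)
cell (3,2): code 1110 → (3.000,2.045)–(3.084,2.000)
cell (3,6): code 1001 → (4.000,6.623)–(3.000,6.187)
cell (4,1): code 0110 → (4.000,1.587)–(5.000,1.606)
cell (4,6): code 1001 → (5.000,6.605)–(4.000,6.623)
cell (5,1): code 0010 → (5.000,1.606)–(5.807,2.000)
cell (5,2): code 0111 → (5.807,2.000)–(6.000,2.115)
cell (5,6): code 1001 → (6.000,6.115)–(5.000,6.605)
cell (6,2): code 0010 → (6.000,2.115)–(6.735,3.000)
cell (6,3): code 0011 → (6.735,3.000)–(6.980,4.000)
cell (6,4): code 0011 → (6.980,4.000)–(6.827,5.000)
cell (6,5): code 0011 → (6.827,5.000)–(6.129,6.000)
cell (6,6): code 0001 → (6.129,6.000)–(6.000,6.115)
total: 20 segments, chained into 1 closed loop(s), length Σ = 15.824864

segments=20 loops=1 length=15.825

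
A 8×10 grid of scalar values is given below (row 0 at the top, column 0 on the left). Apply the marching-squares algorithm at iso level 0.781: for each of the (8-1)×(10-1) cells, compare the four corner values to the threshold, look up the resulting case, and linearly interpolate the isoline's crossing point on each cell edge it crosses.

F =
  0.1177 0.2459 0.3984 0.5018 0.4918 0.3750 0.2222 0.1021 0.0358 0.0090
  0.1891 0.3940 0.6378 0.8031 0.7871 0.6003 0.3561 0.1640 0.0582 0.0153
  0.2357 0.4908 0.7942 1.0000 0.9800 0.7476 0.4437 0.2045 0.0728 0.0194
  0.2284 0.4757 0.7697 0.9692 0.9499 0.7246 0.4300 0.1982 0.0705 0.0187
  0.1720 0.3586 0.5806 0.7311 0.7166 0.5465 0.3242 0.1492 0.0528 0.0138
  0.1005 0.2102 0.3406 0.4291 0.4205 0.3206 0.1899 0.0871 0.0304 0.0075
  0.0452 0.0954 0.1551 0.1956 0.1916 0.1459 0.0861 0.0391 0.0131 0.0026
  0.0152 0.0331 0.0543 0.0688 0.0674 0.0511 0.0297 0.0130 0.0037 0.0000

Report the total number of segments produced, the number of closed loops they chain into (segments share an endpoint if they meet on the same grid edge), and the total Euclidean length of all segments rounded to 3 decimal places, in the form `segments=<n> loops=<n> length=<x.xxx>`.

cell (0,2): code 0100 → (0.927,3.000)–(1.000,2.866)
cell (0,3): code 1100 → (0.979,4.000)–(0.927,3.000)
cell (0,4): code 1000 → (1.000,4.033)–(0.979,4.000)
cell (1,1): code 0100 → (1.916,2.000)–(2.000,1.956)
cell (1,2): code 1110 → (1.000,2.866)–(1.916,2.000)
cell (1,4): code 1001 → (2.000,4.856)–(1.000,4.033)
cell (2,1): code 0010 → (2.000,1.956)–(2.539,2.000)
cell (2,2): code 0111 → (2.539,2.000)–(3.000,2.057)
cell (2,4): code 1001 → (3.000,4.750)–(2.000,4.856)
cell (3,2): code 0010 → (3.000,2.057)–(3.790,3.000)
cell (3,3): code 0011 → (3.790,3.000)–(3.724,4.000)
cell (3,4): code 0001 → (3.724,4.000)–(3.000,4.750)
total: 12 segments, chained into 1 closed loop(s), length Σ = 9.129463

segments=12 loops=1 length=9.129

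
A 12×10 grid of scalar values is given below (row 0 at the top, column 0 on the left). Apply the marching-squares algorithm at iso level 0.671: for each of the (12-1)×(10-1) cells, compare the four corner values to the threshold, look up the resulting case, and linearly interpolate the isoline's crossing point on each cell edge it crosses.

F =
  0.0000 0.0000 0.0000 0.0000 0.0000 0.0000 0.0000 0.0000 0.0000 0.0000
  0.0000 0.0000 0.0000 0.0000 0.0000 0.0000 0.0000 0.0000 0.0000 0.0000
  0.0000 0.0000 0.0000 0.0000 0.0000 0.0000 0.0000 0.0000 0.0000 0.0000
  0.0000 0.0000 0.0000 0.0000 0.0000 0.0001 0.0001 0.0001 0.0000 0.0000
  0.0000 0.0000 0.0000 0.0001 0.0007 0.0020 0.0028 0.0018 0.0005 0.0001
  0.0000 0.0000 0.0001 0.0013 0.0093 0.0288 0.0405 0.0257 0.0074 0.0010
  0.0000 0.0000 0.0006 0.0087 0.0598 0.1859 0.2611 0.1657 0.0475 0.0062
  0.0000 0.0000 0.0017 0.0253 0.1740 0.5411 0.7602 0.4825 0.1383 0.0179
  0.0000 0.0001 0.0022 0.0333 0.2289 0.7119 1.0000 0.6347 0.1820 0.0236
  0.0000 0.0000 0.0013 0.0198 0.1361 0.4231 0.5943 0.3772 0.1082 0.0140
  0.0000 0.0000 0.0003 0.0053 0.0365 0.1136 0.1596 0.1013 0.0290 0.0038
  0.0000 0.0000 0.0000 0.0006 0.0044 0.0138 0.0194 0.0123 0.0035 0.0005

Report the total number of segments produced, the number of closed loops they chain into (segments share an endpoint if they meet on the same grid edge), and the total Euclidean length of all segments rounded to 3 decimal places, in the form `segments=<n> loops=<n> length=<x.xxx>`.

cell (6,5): code 0100 → (6.821,6.000)–(7.000,5.593)
cell (6,6): code 1000 → (7.000,6.321)–(6.821,6.000)
cell (7,4): code 0100 → (7.761,5.000)–(8.000,4.915)
cell (7,5): code 1110 → (7.000,5.593)–(7.761,5.000)
cell (7,6): code 1001 → (8.000,6.901)–(7.000,6.321)
cell (8,4): code 0010 → (8.000,4.915)–(8.142,5.000)
cell (8,5): code 0011 → (8.142,5.000)–(8.811,6.000)
cell (8,6): code 0001 → (8.811,6.000)–(8.000,6.901)
total: 8 segments, chained into 1 closed loop(s), length Σ = 5.766518

segments=8 loops=1 length=5.767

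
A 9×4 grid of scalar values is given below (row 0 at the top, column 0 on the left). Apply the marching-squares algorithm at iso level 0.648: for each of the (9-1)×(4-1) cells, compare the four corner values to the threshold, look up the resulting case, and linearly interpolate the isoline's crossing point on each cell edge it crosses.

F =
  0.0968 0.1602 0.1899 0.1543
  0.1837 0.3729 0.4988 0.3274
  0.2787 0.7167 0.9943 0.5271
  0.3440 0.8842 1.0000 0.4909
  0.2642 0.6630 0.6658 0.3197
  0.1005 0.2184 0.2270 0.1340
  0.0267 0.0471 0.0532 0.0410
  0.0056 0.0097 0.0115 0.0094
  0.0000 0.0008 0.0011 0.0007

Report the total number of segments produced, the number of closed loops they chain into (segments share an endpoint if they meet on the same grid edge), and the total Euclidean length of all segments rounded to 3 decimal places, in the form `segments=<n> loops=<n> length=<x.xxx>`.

segments=10 loops=1 length=7.810

cell (1,0): code 0100 → (1.800,1.000)–(2.000,0.843)
cell (1,1): code 1100 → (1.301,2.000)–(1.800,1.000)
cell (1,2): code 1000 → (2.000,2.741)–(1.301,2.000)
cell (2,0): code 0110 → (2.000,0.843)–(3.000,0.563)
cell (2,2): code 1001 → (3.000,2.691)–(2.000,2.741)
cell (3,0): code 0110 → (3.000,0.563)–(4.000,0.962)
cell (3,2): code 1001 → (4.000,2.051)–(3.000,2.691)
cell (4,0): code 0010 → (4.000,0.962)–(4.034,1.000)
cell (4,1): code 0011 → (4.034,1.000)–(4.041,2.000)
cell (4,2): code 0001 → (4.041,2.000)–(4.000,2.051)
total: 10 segments, chained into 1 closed loop(s), length Σ = 7.810417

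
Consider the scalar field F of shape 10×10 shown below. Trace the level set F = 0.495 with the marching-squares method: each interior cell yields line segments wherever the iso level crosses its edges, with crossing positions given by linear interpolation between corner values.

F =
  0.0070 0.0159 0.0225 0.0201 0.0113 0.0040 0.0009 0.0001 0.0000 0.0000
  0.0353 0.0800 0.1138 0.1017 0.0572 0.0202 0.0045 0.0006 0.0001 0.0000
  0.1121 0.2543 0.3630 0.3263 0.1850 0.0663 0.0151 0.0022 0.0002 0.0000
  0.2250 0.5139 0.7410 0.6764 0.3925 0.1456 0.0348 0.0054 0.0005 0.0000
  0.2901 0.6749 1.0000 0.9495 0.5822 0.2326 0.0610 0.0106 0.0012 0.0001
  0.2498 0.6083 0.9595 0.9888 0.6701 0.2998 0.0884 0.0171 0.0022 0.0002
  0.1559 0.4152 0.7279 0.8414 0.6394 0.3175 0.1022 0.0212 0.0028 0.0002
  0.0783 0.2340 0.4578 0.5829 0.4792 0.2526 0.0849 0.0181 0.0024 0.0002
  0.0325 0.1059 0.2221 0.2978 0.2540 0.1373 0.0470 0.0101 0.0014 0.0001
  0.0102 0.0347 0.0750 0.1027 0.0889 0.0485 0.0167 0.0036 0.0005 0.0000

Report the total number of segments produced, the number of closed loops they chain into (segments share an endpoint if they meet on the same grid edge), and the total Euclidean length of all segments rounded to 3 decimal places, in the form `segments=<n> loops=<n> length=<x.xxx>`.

segments=18 loops=1 length=13.848

cell (2,0): code 0100 → (2.927,1.000)–(3.000,0.935)
cell (2,1): code 1100 → (2.349,2.000)–(2.927,1.000)
cell (2,2): code 1100 → (2.482,3.000)–(2.349,2.000)
cell (2,3): code 1000 → (3.000,3.639)–(2.482,3.000)
cell (3,0): code 0110 → (3.000,0.935)–(4.000,0.532)
cell (3,3): code 1101 → (3.540,4.000)–(3.000,3.639)
cell (3,4): code 1000 → (4.000,4.249)–(3.540,4.000)
cell (4,0): code 0110 → (4.000,0.532)–(5.000,0.684)
cell (4,4): code 1001 → (5.000,4.473)–(4.000,4.249)
cell (5,0): code 0010 → (5.000,0.684)–(5.587,1.000)
cell (5,1): code 0111 → (5.587,1.000)–(6.000,1.255)
cell (5,4): code 1001 → (6.000,4.449)–(5.000,4.473)
cell (6,1): code 0010 → (6.000,1.255)–(6.862,2.000)
cell (6,2): code 0111 → (6.862,2.000)–(7.000,2.297)
cell (6,3): code 1011 → (7.000,3.848)–(6.901,4.000)
cell (6,4): code 0001 → (6.901,4.000)–(6.000,4.449)
cell (7,2): code 0010 → (7.000,2.297)–(7.308,3.000)
cell (7,3): code 0001 → (7.308,3.000)–(7.000,3.848)
total: 18 segments, chained into 1 closed loop(s), length Σ = 13.848166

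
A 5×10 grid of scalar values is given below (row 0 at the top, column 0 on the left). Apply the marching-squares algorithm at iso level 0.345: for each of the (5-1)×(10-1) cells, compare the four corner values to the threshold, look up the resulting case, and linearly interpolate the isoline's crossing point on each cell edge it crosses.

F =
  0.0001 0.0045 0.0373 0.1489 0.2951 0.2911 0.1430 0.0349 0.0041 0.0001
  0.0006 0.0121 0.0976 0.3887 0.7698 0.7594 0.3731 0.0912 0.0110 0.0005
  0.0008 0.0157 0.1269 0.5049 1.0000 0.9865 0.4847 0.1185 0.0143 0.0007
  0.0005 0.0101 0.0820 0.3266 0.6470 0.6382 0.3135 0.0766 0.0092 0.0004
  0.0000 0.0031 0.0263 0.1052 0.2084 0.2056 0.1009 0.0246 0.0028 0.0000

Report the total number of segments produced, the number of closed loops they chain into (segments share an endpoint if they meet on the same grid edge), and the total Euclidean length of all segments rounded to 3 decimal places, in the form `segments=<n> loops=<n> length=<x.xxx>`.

cell (0,2): code 0100 → (0.818,3.000)–(1.000,2.850)
cell (0,3): code 1100 → (0.105,4.000)–(0.818,3.000)
cell (0,4): code 1100 → (0.115,5.000)–(0.105,4.000)
cell (0,5): code 1100 → (0.878,6.000)–(0.115,5.000)
cell (0,6): code 1000 → (1.000,6.100)–(0.878,6.000)
cell (1,2): code 0110 → (1.000,2.850)–(2.000,2.577)
cell (1,6): code 1001 → (2.000,6.381)–(1.000,6.100)
cell (2,2): code 0010 → (2.000,2.577)–(2.897,3.000)
cell (2,3): code 0111 → (2.897,3.000)–(3.000,3.057)
cell (2,5): code 1011 → (3.000,5.903)–(2.816,6.000)
cell (2,6): code 0001 → (2.816,6.000)–(2.000,6.381)
cell (3,3): code 0010 → (3.000,3.057)–(3.689,4.000)
cell (3,4): code 0011 → (3.689,4.000)–(3.678,5.000)
cell (3,5): code 0001 → (3.678,5.000)–(3.000,5.903)
total: 14 segments, chained into 1 closed loop(s), length Σ = 11.469802

segments=14 loops=1 length=11.470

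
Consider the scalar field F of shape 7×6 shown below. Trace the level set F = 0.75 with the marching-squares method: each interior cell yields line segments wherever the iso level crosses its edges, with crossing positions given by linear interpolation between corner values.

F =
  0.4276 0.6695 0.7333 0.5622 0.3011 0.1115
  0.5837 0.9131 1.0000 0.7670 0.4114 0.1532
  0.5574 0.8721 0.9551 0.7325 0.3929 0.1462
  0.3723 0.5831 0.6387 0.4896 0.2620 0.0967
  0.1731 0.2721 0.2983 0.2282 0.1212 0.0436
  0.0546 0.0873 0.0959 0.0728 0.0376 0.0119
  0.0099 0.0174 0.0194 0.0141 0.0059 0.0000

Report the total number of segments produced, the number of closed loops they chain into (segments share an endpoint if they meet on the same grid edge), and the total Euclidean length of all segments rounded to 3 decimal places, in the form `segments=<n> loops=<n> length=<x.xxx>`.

cell (0,0): code 0100 → (0.330,1.000)–(1.000,0.505)
cell (0,1): code 1100 → (0.063,2.000)–(0.330,1.000)
cell (0,2): code 1100 → (0.917,3.000)–(0.063,2.000)
cell (0,3): code 1000 → (1.000,3.048)–(0.917,3.000)
cell (1,0): code 0110 → (1.000,0.505)–(2.000,0.612)
cell (1,2): code 1011 → (2.000,2.921)–(1.493,3.000)
cell (1,3): code 0001 → (1.493,3.000)–(1.000,3.048)
cell (2,0): code 0010 → (2.000,0.612)–(2.422,1.000)
cell (2,1): code 0011 → (2.422,1.000)–(2.648,2.000)
cell (2,2): code 0001 → (2.648,2.000)–(2.000,2.921)
total: 10 segments, chained into 1 closed loop(s), length Σ = 8.018491

segments=10 loops=1 length=8.018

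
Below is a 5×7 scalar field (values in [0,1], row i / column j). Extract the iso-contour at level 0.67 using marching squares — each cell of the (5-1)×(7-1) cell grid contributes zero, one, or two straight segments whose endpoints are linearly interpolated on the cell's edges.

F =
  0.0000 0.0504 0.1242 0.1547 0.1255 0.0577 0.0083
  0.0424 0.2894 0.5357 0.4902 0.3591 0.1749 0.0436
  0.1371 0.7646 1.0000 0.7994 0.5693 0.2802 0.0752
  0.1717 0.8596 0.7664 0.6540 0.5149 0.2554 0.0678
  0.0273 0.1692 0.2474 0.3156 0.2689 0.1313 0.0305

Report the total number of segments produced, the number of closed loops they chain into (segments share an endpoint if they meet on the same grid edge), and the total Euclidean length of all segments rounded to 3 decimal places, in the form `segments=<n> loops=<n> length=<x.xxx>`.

cell (1,0): code 0100 → (1.801,1.000)–(2.000,0.849)
cell (1,1): code 1100 → (1.289,2.000)–(1.801,1.000)
cell (1,2): code 1100 → (1.582,3.000)–(1.289,2.000)
cell (1,3): code 1000 → (2.000,3.562)–(1.582,3.000)
cell (2,0): code 0110 → (2.000,0.849)–(3.000,0.724)
cell (2,2): code 1011 → (3.000,2.858)–(2.890,3.000)
cell (2,3): code 0001 → (2.890,3.000)–(2.000,3.562)
cell (3,0): code 0010 → (3.000,0.724)–(3.275,1.000)
cell (3,1): code 0011 → (3.275,1.000)–(3.186,2.000)
cell (3,2): code 0001 → (3.186,2.000)–(3.000,2.858)
total: 10 segments, chained into 1 closed loop(s), length Σ = 7.626840

segments=10 loops=1 length=7.627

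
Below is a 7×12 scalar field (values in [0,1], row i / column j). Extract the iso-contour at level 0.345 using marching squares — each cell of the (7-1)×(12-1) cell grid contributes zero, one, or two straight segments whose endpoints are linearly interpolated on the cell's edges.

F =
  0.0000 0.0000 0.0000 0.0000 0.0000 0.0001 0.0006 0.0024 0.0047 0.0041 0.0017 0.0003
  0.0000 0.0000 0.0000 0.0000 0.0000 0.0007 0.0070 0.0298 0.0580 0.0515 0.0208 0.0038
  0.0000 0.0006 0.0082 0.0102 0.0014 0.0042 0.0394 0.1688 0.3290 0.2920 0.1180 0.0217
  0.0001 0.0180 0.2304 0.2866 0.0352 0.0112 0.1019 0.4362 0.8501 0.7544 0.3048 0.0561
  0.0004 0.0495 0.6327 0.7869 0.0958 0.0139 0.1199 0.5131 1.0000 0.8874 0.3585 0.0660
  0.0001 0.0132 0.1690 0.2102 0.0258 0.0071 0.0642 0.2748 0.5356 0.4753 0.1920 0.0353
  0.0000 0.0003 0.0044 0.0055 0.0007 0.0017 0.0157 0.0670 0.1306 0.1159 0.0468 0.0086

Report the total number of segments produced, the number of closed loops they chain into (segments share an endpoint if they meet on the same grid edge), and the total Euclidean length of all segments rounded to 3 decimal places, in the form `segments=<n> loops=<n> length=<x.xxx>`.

segments=20 loops=2 length=16.531

cell (2,6): code 0100 → (2.659,7.000)–(3.000,6.727)
cell (2,7): code 1100 → (2.031,8.000)–(2.659,7.000)
cell (2,8): code 1100 → (2.115,9.000)–(2.031,8.000)
cell (2,9): code 1000 → (3.000,9.911)–(2.115,9.000)
cell (3,1): code 0100 → (3.285,2.000)–(4.000,1.507)
cell (3,2): code 1100 → (3.117,3.000)–(3.285,2.000)
cell (3,3): code 1000 → (4.000,3.639)–(3.117,3.000)
cell (3,6): code 0110 → (3.000,6.727)–(4.000,6.572)
cell (3,9): code 1101 → (3.749,10.000)–(3.000,9.911)
cell (3,10): code 1000 → (4.000,10.046)–(3.749,10.000)
cell (4,1): code 0010 → (4.000,1.507)–(4.620,2.000)
cell (4,2): code 0011 → (4.620,2.000)–(4.766,3.000)
cell (4,3): code 0001 → (4.766,3.000)–(4.000,3.639)
cell (4,6): code 0010 → (4.000,6.572)–(4.705,7.000)
cell (4,7): code 0111 → (4.705,7.000)–(5.000,7.269)
cell (4,9): code 1011 → (5.000,9.460)–(4.081,10.000)
cell (4,10): code 0001 → (4.081,10.000)–(4.000,10.046)
cell (5,7): code 0010 → (5.000,7.269)–(5.471,8.000)
cell (5,8): code 0011 → (5.471,8.000)–(5.363,9.000)
cell (5,9): code 0001 → (5.363,9.000)–(5.000,9.460)
total: 20 segments, chained into 2 closed loop(s), length Σ = 16.530960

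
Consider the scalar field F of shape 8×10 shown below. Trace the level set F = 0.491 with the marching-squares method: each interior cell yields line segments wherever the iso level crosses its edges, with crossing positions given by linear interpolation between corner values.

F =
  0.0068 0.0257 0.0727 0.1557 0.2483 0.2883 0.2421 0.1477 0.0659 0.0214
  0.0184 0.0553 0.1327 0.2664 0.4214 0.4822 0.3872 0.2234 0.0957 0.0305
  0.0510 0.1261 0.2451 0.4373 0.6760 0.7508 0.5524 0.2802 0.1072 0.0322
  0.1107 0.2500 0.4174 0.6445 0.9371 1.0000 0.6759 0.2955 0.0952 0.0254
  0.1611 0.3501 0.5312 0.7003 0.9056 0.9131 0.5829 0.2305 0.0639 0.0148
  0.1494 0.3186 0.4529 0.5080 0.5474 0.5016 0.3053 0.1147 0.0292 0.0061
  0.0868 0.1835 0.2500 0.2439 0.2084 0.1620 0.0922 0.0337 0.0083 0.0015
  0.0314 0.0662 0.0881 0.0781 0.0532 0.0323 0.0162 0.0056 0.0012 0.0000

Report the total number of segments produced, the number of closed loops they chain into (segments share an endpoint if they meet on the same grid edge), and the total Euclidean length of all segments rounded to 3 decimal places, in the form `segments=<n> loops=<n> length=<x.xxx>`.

cell (1,3): code 0100 → (1.273,4.000)–(2.000,3.225)
cell (1,4): code 1100 → (1.033,5.000)–(1.273,4.000)
cell (1,5): code 1100 → (1.628,6.000)–(1.033,5.000)
cell (1,6): code 1000 → (2.000,6.226)–(1.628,6.000)
cell (2,2): code 0100 → (2.259,3.000)–(3.000,2.324)
cell (2,3): code 1110 → (2.000,3.225)–(2.259,3.000)
cell (2,6): code 1001 → (3.000,6.486)–(2.000,6.226)
cell (3,1): code 0100 → (3.647,2.000)–(4.000,1.778)
cell (3,2): code 1110 → (3.000,2.324)–(3.647,2.000)
cell (3,6): code 1001 → (4.000,6.261)–(3.000,6.486)
cell (4,1): code 0010 → (4.000,1.778)–(4.513,2.000)
cell (4,2): code 0111 → (4.513,2.000)–(5.000,2.691)
cell (4,5): code 1011 → (5.000,5.054)–(4.331,6.000)
cell (4,6): code 0001 → (4.331,6.000)–(4.000,6.261)
cell (5,2): code 0010 → (5.000,2.691)–(5.064,3.000)
cell (5,3): code 0011 → (5.064,3.000)–(5.166,4.000)
cell (5,4): code 0011 → (5.166,4.000)–(5.031,5.000)
cell (5,5): code 0001 → (5.031,5.000)–(5.000,5.054)
total: 18 segments, chained into 1 closed loop(s), length Σ = 13.611423

segments=18 loops=1 length=13.611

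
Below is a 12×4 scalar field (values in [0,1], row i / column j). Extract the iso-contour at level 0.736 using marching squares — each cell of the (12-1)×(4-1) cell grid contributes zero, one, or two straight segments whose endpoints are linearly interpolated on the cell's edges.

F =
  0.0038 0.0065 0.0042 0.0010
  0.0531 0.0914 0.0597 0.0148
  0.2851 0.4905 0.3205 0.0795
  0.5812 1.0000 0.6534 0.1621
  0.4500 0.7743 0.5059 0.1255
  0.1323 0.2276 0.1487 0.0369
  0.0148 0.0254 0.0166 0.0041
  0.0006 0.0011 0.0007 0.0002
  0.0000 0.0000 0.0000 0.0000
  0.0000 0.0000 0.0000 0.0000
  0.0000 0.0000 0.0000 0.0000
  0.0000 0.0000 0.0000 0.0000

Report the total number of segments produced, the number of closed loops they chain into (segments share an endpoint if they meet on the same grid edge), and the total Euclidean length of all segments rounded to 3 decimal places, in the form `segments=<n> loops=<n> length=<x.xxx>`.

cell (2,0): code 0100 → (2.482,1.000)–(3.000,0.370)
cell (2,1): code 1000 → (3.000,1.762)–(2.482,1.000)
cell (3,0): code 0110 → (3.000,0.370)–(4.000,0.882)
cell (3,1): code 1001 → (4.000,1.143)–(3.000,1.762)
cell (4,0): code 0010 → (4.000,0.882)–(4.070,1.000)
cell (4,1): code 0001 → (4.070,1.000)–(4.000,1.143)
total: 6 segments, chained into 1 closed loop(s), length Σ = 4.333151

segments=6 loops=1 length=4.333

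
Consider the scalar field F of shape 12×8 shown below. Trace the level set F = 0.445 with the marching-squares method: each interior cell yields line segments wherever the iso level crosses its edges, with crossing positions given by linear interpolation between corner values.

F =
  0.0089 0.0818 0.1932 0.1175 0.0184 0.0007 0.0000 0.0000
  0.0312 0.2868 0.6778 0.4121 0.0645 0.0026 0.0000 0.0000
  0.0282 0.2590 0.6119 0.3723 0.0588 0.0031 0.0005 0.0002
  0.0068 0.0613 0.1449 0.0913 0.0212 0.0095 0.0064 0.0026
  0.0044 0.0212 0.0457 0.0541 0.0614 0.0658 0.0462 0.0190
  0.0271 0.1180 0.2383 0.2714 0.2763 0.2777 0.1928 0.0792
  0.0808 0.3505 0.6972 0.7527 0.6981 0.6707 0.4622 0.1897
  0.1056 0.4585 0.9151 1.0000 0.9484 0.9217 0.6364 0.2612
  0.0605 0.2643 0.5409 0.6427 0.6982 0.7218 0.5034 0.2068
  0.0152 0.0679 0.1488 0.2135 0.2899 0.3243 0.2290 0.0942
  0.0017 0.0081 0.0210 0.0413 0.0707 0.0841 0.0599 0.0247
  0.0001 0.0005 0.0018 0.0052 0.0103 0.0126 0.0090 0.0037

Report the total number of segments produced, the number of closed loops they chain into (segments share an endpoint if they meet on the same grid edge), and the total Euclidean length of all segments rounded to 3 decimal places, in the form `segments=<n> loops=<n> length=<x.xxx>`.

segments=24 loops=2 length=19.563

cell (0,1): code 0100 → (0.520,2.000)–(1.000,1.405)
cell (0,2): code 1000 → (1.000,2.876)–(0.520,2.000)
cell (1,1): code 0110 → (1.000,1.405)–(2.000,1.527)
cell (1,2): code 1001 → (2.000,2.697)–(1.000,2.876)
cell (2,1): code 0010 → (2.000,1.527)–(2.357,2.000)
cell (2,2): code 0001 → (2.357,2.000)–(2.000,2.697)
cell (5,1): code 0100 → (5.450,2.000)–(6.000,1.273)
cell (5,2): code 1100 → (5.361,3.000)–(5.450,2.000)
cell (5,3): code 1100 → (5.400,4.000)–(5.361,3.000)
cell (5,4): code 1100 → (5.426,5.000)–(5.400,4.000)
cell (5,5): code 1100 → (5.936,6.000)–(5.426,5.000)
cell (5,6): code 1000 → (6.000,6.063)–(5.936,6.000)
cell (6,0): code 0100 → (6.875,1.000)–(7.000,0.962)
cell (6,1): code 1110 → (6.000,1.273)–(6.875,1.000)
cell (6,6): code 1001 → (7.000,6.510)–(6.000,6.063)
cell (7,0): code 0010 → (7.000,0.962)–(7.070,1.000)
cell (7,1): code 0111 → (7.070,1.000)–(8.000,1.653)
cell (7,6): code 1001 → (8.000,6.197)–(7.000,6.510)
cell (8,1): code 0010 → (8.000,1.653)–(8.245,2.000)
cell (8,2): code 0011 → (8.245,2.000)–(8.461,3.000)
cell (8,3): code 0011 → (8.461,3.000)–(8.620,4.000)
cell (8,4): code 0011 → (8.620,4.000)–(8.696,5.000)
cell (8,5): code 0011 → (8.696,5.000)–(8.213,6.000)
cell (8,6): code 0001 → (8.213,6.000)–(8.000,6.197)
total: 24 segments, chained into 2 closed loop(s), length Σ = 19.563118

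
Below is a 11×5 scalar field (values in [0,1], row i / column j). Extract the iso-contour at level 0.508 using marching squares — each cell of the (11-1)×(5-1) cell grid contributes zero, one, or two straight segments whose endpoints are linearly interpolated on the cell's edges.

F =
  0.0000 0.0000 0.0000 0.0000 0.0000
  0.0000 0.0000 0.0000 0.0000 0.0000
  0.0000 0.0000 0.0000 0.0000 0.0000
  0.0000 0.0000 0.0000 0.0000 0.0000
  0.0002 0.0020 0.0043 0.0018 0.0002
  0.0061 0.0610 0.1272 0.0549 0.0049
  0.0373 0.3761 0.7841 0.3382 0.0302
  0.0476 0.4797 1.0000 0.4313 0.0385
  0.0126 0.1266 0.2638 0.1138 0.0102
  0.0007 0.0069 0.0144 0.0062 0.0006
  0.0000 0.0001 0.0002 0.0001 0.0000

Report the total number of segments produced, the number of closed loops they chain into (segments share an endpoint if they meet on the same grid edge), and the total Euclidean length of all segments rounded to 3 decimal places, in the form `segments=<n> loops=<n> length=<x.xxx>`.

cell (5,1): code 0100 → (5.580,2.000)–(6.000,1.323)
cell (5,2): code 1000 → (6.000,2.619)–(5.580,2.000)
cell (6,1): code 0110 → (6.000,1.323)–(7.000,1.054)
cell (6,2): code 1001 → (7.000,2.865)–(6.000,2.619)
cell (7,1): code 0010 → (7.000,1.054)–(7.668,2.000)
cell (7,2): code 0001 → (7.668,2.000)–(7.000,2.865)
total: 6 segments, chained into 1 closed loop(s), length Σ = 5.861433

segments=6 loops=1 length=5.861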